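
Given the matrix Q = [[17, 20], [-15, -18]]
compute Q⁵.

[[857, 1100], [-825, -1068]]

tr Q = -1 and det Q = -6, so the characteristic polynomial is λ² − (-1)λ + (-6) with roots -3 and 2.
Eigenvectors give P = [[-1, 4], [1, -3]] with P⁻¹ = [[3, 4], [1, 1]], and Q = P·diag(-3, 2)·P⁻¹.
Then Q⁵ = P·diag(-243, 32)·P⁻¹ = [[243, 128], [-243, -96]] · [[3, 4], [1, 1]] = [[857, 1100], [-825, -1068]].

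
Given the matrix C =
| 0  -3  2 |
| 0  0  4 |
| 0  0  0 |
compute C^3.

[[0, 0, 0], [0, 0, 0], [0, 0, 0]]

C is strictly triangular, hence nilpotent: C^3 = 0, so C^3 = 0.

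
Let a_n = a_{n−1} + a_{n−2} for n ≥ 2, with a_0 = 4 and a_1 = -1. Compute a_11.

With companion matrix M = [[1, 1], [1, 0]], [a_n, a_{n−1}]ᵀ = M·[a_{n−1}, a_{n−2}]ᵀ, so [a_11, a_10]ᵀ = M¹⁰·[a_1, a_0]ᵀ.
M¹⁰ = [[89, 55], [55, 34]], giving [a_11, a_10]ᵀ = [[131], [81]].

131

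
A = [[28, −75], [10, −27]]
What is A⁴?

tr A = 1 and det A = −6, so the characteristic polynomial is λ² − (1)λ + (−6) with roots −2 and 3.
Eigenvectors give P = [[−5, −3], [−2, −1]] with P⁻¹ = [[1, −3], [−2, 5]], and A = P·diag(−2, 3)·P⁻¹.
Then A⁴ = P·diag(16, 81)·P⁻¹ = [[−80, −243], [−32, −81]] · [[1, −3], [−2, 5]] = [[406, −975], [130, −309]].

[[406, −975], [130, −309]]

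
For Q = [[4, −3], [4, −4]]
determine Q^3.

[[16, −12], [16, −16]]

Q^2 = [[4, 0], [0, 4]]
Q^3 = [[16, −12], [16, −16]]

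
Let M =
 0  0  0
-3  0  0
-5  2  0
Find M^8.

M is strictly triangular, hence nilpotent: M^3 = 0, so M^8 = 0.

[[0, 0, 0], [0, 0, 0], [0, 0, 0]]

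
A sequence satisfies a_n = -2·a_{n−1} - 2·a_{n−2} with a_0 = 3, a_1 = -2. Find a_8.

48

With companion matrix A = [[-2, -2], [1, 0]], [a_n, a_{n−1}]ᵀ = A·[a_{n−1}, a_{n−2}]ᵀ, so [a_8, a_7]ᵀ = A⁷·[a_1, a_0]ᵀ.
A⁷ = [[0, 16], [-8, -16]], giving [a_8, a_7]ᵀ = [[48], [-32]].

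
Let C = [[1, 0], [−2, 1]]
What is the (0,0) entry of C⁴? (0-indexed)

1

C = I + N where N = [[0, 0], [−2, 0]] is strictly lower-triangular, so N² = 0.
(I + N)⁴ = I + 4·N = [[1, 0], [−8, 1]].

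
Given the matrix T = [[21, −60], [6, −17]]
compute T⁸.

[[65601, −196800], [19680, −59039]]

tr T = 4 and det T = 3, so the characteristic polynomial is λ² − (4)λ + (3) with roots 1 and 3.
Eigenvectors give P = [[−3, 10], [−1, 3]] with P⁻¹ = [[3, −10], [1, −3]], and T = P·diag(1, 3)·P⁻¹.
Then T⁸ = P·diag(1, 6561)·P⁻¹ = [[−3, 65610], [−1, 19683]] · [[3, −10], [1, −3]] = [[65601, −196800], [19680, −59039]].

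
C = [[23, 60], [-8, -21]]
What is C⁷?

tr C = 2 and det C = -3, so the characteristic polynomial is λ² − (2)λ + (-3) with roots 3 and -1.
Eigenvectors give P = [[-3, 5], [1, -2]] with P⁻¹ = [[-2, -5], [-1, -3]], and C = P·diag(3, -1)·P⁻¹.
Then C⁷ = P·diag(2187, -1)·P⁻¹ = [[-6561, -5], [2187, 2]] · [[-2, -5], [-1, -3]] = [[13127, 32820], [-4376, -10941]].

[[13127, 32820], [-4376, -10941]]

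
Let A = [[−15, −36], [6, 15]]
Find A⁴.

tr A = 0 and det A = −9, so the characteristic polynomial is λ² − (0)λ + (−9) with roots 3 and −3.
Eigenvectors give P = [[2, −3], [−1, 1]] with P⁻¹ = [[−1, −3], [−1, −2]], and A = P·diag(3, −3)·P⁻¹.
Then A⁴ = P·diag(81, 81)·P⁻¹ = [[162, −243], [−81, 81]] · [[−1, −3], [−1, −2]] = [[81, 0], [0, 81]].

[[81, 0], [0, 81]]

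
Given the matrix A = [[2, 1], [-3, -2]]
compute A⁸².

[[1, 0], [0, 1]]

A² = I (check: tr A = 0 and det A = -1), so A⁸² = I since 82 is even.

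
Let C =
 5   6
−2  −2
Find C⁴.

[[61, 90], [−30, −44]]

tr C = 3 and det C = 2, so the characteristic polynomial is λ² − (3)λ + (2) with roots 2 and 1.
Eigenvectors give P = [[−2, −3], [1, 2]] with P⁻¹ = [[−2, −3], [1, 2]], and C = P·diag(2, 1)·P⁻¹.
Then C⁴ = P·diag(16, 1)·P⁻¹ = [[−32, −3], [16, 2]] · [[−2, −3], [1, 2]] = [[61, 90], [−30, −44]].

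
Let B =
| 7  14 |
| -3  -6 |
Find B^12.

[[7, 14], [-3, -6]]

B² = B (a projection; rank 1, trace 1), so B^12 = B.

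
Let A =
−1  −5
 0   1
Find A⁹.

A² = I (check: tr A = 0 and det A = −1), so A⁹ = A since 9 is odd.

[[−1, −5], [0, 1]]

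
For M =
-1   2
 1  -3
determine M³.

[[-11, 30], [15, -41]]

M² = [[3, -8], [-4, 11]]
M³ = [[-11, 30], [15, -41]]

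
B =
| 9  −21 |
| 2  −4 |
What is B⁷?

tr B = 5 and det B = 6, so the characteristic polynomial is λ² − (5)λ + (6) with roots 3 and 2.
Eigenvectors give P = [[−7, 3], [−2, 1]] with P⁻¹ = [[−1, 3], [−2, 7]], and B = P·diag(3, 2)·P⁻¹.
Then B⁷ = P·diag(2187, 128)·P⁻¹ = [[−15309, 384], [−4374, 128]] · [[−1, 3], [−2, 7]] = [[14541, −43239], [4118, −12226]].

[[14541, −43239], [4118, −12226]]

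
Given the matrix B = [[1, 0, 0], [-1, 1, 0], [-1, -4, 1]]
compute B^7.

[[1, 0, 0], [-7, 1, 0], [77, -28, 1]]

B = I + N where N = [[0, 0, 0], [-1, 0, 0], [-1, -4, 0]] is strictly lower-triangular, so N^3 = 0.
(I + N)^7 = I + 7·N + 21·N^2 = [[1, 0, 0], [-7, 1, 0], [77, -28, 1]].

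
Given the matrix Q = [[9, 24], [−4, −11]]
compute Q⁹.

tr Q = −2 and det Q = −3, so the characteristic polynomial is λ² − (−2)λ + (−3) with roots 1 and −3.
Eigenvectors give P = [[3, 2], [−1, −1]] with P⁻¹ = [[1, 2], [−1, −3]], and Q = P·diag(1, −3)·P⁻¹.
Then Q⁹ = P·diag(1, −19683)·P⁻¹ = [[3, −39366], [−1, 19683]] · [[1, 2], [−1, −3]] = [[39369, 118104], [−19684, −59051]].

[[39369, 118104], [−19684, −59051]]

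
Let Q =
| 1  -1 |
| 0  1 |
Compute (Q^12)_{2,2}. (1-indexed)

Q = I + N where N = [[0, -1], [0, 0]] is strictly upper-triangular, so N^2 = 0.
(I + N)^12 = I + 12·N = [[1, -12], [0, 1]].

1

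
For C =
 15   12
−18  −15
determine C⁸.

tr C = 0 and det C = −9, so the characteristic polynomial is λ² − (0)λ + (−9) with roots −3 and 3.
Eigenvectors give P = [[−2, −1], [3, 1]] with P⁻¹ = [[1, 1], [−3, −2]], and C = P·diag(−3, 3)·P⁻¹.
Then C⁸ = P·diag(6561, 6561)·P⁻¹ = [[−13122, −6561], [19683, 6561]] · [[1, 1], [−3, −2]] = [[6561, 0], [0, 6561]].

[[6561, 0], [0, 6561]]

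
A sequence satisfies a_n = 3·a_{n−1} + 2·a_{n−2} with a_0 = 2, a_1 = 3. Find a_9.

With companion matrix B = [[3, 2], [1, 0]], [a_n, a_{n−1}]ᵀ = B·[a_{n−1}, a_{n−2}]ᵀ, so [a_9, a_8]ᵀ = B^8·[a_1, a_0]ᵀ.
B^8 = [[22363, 12558], [6279, 3526]], giving [a_9, a_8]ᵀ = [[92205], [25889]].

92205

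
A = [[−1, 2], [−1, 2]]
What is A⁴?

A² = A (a projection; rank 1, trace 1), so A⁴ = A.

[[−1, 2], [−1, 2]]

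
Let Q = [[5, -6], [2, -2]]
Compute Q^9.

tr Q = 3 and det Q = 2, so the characteristic polynomial is λ² − (3)λ + (2) with roots 1 and 2.
Eigenvectors give P = [[3, 2], [2, 1]] with P⁻¹ = [[-1, 2], [2, -3]], and Q = P·diag(1, 2)·P⁻¹.
Then Q^9 = P·diag(1, 512)·P⁻¹ = [[3, 1024], [2, 512]] · [[-1, 2], [2, -3]] = [[2045, -3066], [1022, -1532]].

[[2045, -3066], [1022, -1532]]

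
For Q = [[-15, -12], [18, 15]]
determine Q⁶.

tr Q = 0 and det Q = -9, so the characteristic polynomial is λ² − (0)λ + (-9) with roots -3 and 3.
Eigenvectors give P = [[-1, -2], [1, 3]] with P⁻¹ = [[-3, -2], [1, 1]], and Q = P·diag(-3, 3)·P⁻¹.
Then Q⁶ = P·diag(729, 729)·P⁻¹ = [[-729, -1458], [729, 2187]] · [[-3, -2], [1, 1]] = [[729, 0], [0, 729]].

[[729, 0], [0, 729]]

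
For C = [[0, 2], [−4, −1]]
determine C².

[[−8, −2], [4, −7]]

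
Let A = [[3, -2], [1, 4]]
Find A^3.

[[7, -70], [35, 42]]

A^2 = [[7, -14], [7, 14]]
A^3 = [[7, -70], [35, 42]]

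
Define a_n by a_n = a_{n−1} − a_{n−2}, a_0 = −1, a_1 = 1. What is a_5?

With companion matrix A = [[1, −1], [1, 0]], [a_n, a_{n−1}]ᵀ = A·[a_{n−1}, a_{n−2}]ᵀ, so [a_5, a_4]ᵀ = A^4·[a_1, a_0]ᵀ.
A^4 = [[−1, 1], [−1, 0]], giving [a_5, a_4]ᵀ = [[−2], [−1]].

−2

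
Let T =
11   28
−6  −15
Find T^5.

tr T = −4 and det T = 3, so the characteristic polynomial is λ² − (−4)λ + (3) with roots −3 and −1.
Eigenvectors give P = [[−2, 7], [1, −3]] with P⁻¹ = [[3, 7], [1, 2]], and T = P·diag(−3, −1)·P⁻¹.
Then T^5 = P·diag(−243, −1)·P⁻¹ = [[486, −7], [−243, 3]] · [[3, 7], [1, 2]] = [[1451, 3388], [−726, −1695]].

[[1451, 3388], [−726, −1695]]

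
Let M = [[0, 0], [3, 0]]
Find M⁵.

M is strictly triangular, hence nilpotent: M² = 0, so M⁵ = 0.

[[0, 0], [0, 0]]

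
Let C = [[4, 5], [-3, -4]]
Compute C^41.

C² = I (check: tr C = 0 and det C = -1), so C^41 = C since 41 is odd.

[[4, 5], [-3, -4]]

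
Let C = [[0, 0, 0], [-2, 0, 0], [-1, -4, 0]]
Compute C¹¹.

[[0, 0, 0], [0, 0, 0], [0, 0, 0]]

C is strictly triangular, hence nilpotent: C³ = 0, so C¹¹ = 0.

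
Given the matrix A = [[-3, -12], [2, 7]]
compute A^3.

[[-51, -156], [26, 79]]

tr A = 4 and det A = 3, so the characteristic polynomial is λ² − (4)λ + (3) with roots 3 and 1.
Eigenvectors give P = [[2, 3], [-1, -1]] with P⁻¹ = [[-1, -3], [1, 2]], and A = P·diag(3, 1)·P⁻¹.
Then A^3 = P·diag(27, 1)·P⁻¹ = [[54, 3], [-27, -1]] · [[-1, -3], [1, 2]] = [[-51, -156], [26, 79]].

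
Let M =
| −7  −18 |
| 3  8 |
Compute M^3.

tr M = 1 and det M = −2, so the characteristic polynomial is λ² − (1)λ + (−2) with roots −1 and 2.
Eigenvectors give P = [[−3, −2], [1, 1]] with P⁻¹ = [[−1, −2], [1, 3]], and M = P·diag(−1, 2)·P⁻¹.
Then M^3 = P·diag(−1, 8)·P⁻¹ = [[3, −16], [−1, 8]] · [[−1, −2], [1, 3]] = [[−19, −54], [9, 26]].

[[−19, −54], [9, 26]]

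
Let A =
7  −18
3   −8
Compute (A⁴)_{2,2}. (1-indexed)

tr A = −1 and det A = −2, so the characteristic polynomial is λ² − (−1)λ + (−2) with roots 1 and −2.
Eigenvectors give P = [[3, 2], [1, 1]] with P⁻¹ = [[1, −2], [−1, 3]], and A = P·diag(1, −2)·P⁻¹.
Then A⁴ = P·diag(1, 16)·P⁻¹ = [[3, 32], [1, 16]] · [[1, −2], [−1, 3]] = [[−29, 90], [−15, 46]].

46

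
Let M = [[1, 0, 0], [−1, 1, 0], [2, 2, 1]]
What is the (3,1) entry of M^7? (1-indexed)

−28

M = I + N where N = [[0, 0, 0], [−1, 0, 0], [2, 2, 0]] is strictly lower-triangular, so N^3 = 0.
(I + N)^7 = I + 7·N + 21·N^2 = [[1, 0, 0], [−7, 1, 0], [−28, 14, 1]].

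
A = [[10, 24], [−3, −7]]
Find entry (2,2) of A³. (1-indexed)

tr A = 3 and det A = 2, so the characteristic polynomial is λ² − (3)λ + (2) with roots 2 and 1.
Eigenvectors give P = [[−3, −8], [1, 3]] with P⁻¹ = [[−3, −8], [1, 3]], and A = P·diag(2, 1)·P⁻¹.
Then A³ = P·diag(8, 1)·P⁻¹ = [[−24, −8], [8, 3]] · [[−3, −8], [1, 3]] = [[64, 168], [−21, −55]].

−55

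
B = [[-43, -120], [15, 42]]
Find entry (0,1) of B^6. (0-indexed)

15960

tr B = -1 and det B = -6, so the characteristic polynomial is λ² − (-1)λ + (-6) with roots 2 and -3.
Eigenvectors give P = [[-8, -3], [3, 1]] with P⁻¹ = [[1, 3], [-3, -8]], and B = P·diag(2, -3)·P⁻¹.
Then B^6 = P·diag(64, 729)·P⁻¹ = [[-512, -2187], [192, 729]] · [[1, 3], [-3, -8]] = [[6049, 15960], [-1995, -5256]].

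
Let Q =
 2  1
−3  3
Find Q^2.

[[1, 5], [−15, 6]]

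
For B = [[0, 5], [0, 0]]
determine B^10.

B is strictly triangular, hence nilpotent: B^2 = 0, so B^10 = 0.

[[0, 0], [0, 0]]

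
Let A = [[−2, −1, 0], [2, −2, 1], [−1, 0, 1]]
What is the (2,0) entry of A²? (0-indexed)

1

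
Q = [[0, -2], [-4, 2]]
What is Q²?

[[8, -4], [-8, 12]]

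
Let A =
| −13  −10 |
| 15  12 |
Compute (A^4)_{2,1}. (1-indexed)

tr A = −1 and det A = −6, so the characteristic polynomial is λ² − (−1)λ + (−6) with roots −3 and 2.
Eigenvectors give P = [[−1, −2], [1, 3]] with P⁻¹ = [[−3, −2], [1, 1]], and A = P·diag(−3, 2)·P⁻¹.
Then A^4 = P·diag(81, 16)·P⁻¹ = [[−81, −32], [81, 48]] · [[−3, −2], [1, 1]] = [[211, 130], [−195, −114]].

−195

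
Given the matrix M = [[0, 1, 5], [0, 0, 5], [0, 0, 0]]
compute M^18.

[[0, 0, 0], [0, 0, 0], [0, 0, 0]]

M is strictly triangular, hence nilpotent: M^3 = 0, so M^18 = 0.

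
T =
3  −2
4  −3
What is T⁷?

T² = I (check: tr T = 0 and det T = −1), so T⁷ = T since 7 is odd.

[[3, −2], [4, −3]]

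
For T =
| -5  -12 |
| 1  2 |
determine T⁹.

tr T = -3 and det T = 2, so the characteristic polynomial is λ² − (-3)λ + (2) with roots -2 and -1.
Eigenvectors give P = [[-4, 3], [1, -1]] with P⁻¹ = [[-1, -3], [-1, -4]], and T = P·diag(-2, -1)·P⁻¹.
Then T⁹ = P·diag(-512, -1)·P⁻¹ = [[2048, -3], [-512, 1]] · [[-1, -3], [-1, -4]] = [[-2045, -6132], [511, 1532]].

[[-2045, -6132], [511, 1532]]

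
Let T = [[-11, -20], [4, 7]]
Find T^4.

[[401, 800], [-160, -319]]

tr T = -4 and det T = 3, so the characteristic polynomial is λ² − (-4)λ + (3) with roots -3 and -1.
Eigenvectors give P = [[5, -2], [-2, 1]] with P⁻¹ = [[1, 2], [2, 5]], and T = P·diag(-3, -1)·P⁻¹.
Then T^4 = P·diag(81, 1)·P⁻¹ = [[405, -2], [-162, 1]] · [[1, 2], [2, 5]] = [[401, 800], [-160, -319]].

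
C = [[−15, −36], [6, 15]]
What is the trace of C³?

tr C = 0 and det C = −9, so the characteristic polynomial is λ² − (0)λ + (−9) with roots 3 and −3.
Eigenvectors give P = [[−2, 3], [1, −1]] with P⁻¹ = [[1, 3], [1, 2]], and C = P·diag(3, −3)·P⁻¹.
Then C³ = P·diag(27, −27)·P⁻¹ = [[−54, −81], [27, 27]] · [[1, 3], [1, 2]] = [[−135, −324], [54, 135]].

0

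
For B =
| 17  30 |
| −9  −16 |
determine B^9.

[[3077, 5130], [−1539, −2566]]

tr B = 1 and det B = −2, so the characteristic polynomial is λ² − (1)λ + (−2) with roots −1 and 2.
Eigenvectors give P = [[5, 2], [−3, −1]] with P⁻¹ = [[−1, −2], [3, 5]], and B = P·diag(−1, 2)·P⁻¹.
Then B^9 = P·diag(−1, 512)·P⁻¹ = [[−5, 1024], [3, −512]] · [[−1, −2], [3, 5]] = [[3077, 5130], [−1539, −2566]].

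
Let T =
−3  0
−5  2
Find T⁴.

[[81, 0], [65, 16]]

tr T = −1 and det T = −6, so the characteristic polynomial is λ² − (−1)λ + (−6) with roots −3 and 2.
Eigenvectors give P = [[1, 0], [1, −1]] with P⁻¹ = [[1, 0], [1, −1]], and T = P·diag(−3, 2)·P⁻¹.
Then T⁴ = P·diag(81, 16)·P⁻¹ = [[81, 0], [81, −16]] · [[1, 0], [1, −1]] = [[81, 0], [65, 16]].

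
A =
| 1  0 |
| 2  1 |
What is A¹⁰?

A = I + N where N = [[0, 0], [2, 0]] is strictly lower-triangular, so N² = 0.
(I + N)¹⁰ = I + 10·N = [[1, 0], [20, 1]].

[[1, 0], [20, 1]]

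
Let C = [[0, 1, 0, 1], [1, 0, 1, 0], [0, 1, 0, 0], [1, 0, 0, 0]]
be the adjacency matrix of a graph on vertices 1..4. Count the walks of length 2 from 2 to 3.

The number of length-2 walks from vertex 2 to vertex 3 is entry (2,3) of C^2, where C is the adjacency matrix.
C^2 = [[2, 0, 1, 0], [0, 2, 0, 1], [1, 0, 1, 0], [0, 1, 0, 1]]

0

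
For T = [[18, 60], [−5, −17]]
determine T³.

tr T = 1 and det T = −6, so the characteristic polynomial is λ² − (1)λ + (−6) with roots −2 and 3.
Eigenvectors give P = [[−3, 4], [1, −1]] with P⁻¹ = [[1, 4], [1, 3]], and T = P·diag(−2, 3)·P⁻¹.
Then T³ = P·diag(−8, 27)·P⁻¹ = [[24, 108], [−8, −27]] · [[1, 4], [1, 3]] = [[132, 420], [−35, −113]].

[[132, 420], [−35, −113]]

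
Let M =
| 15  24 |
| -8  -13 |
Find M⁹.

[[78735, 118104], [-39368, -59053]]

tr M = 2 and det M = -3, so the characteristic polynomial is λ² − (2)λ + (-3) with roots 3 and -1.
Eigenvectors give P = [[2, -3], [-1, 2]] with P⁻¹ = [[2, 3], [1, 2]], and M = P·diag(3, -1)·P⁻¹.
Then M⁹ = P·diag(19683, -1)·P⁻¹ = [[39366, 3], [-19683, -2]] · [[2, 3], [1, 2]] = [[78735, 118104], [-39368, -59053]].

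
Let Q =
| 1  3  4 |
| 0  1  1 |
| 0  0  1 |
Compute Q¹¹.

[[1, 33, 209], [0, 1, 11], [0, 0, 1]]

Q = I + N where N = [[0, 3, 4], [0, 0, 1], [0, 0, 0]] is strictly upper-triangular, so N³ = 0.
(I + N)¹¹ = I + 11·N + 55·N² = [[1, 33, 209], [0, 1, 11], [0, 0, 1]].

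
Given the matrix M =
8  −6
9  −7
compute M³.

tr M = 1 and det M = −2, so the characteristic polynomial is λ² − (1)λ + (−2) with roots −1 and 2.
Eigenvectors give P = [[2, 1], [3, 1]] with P⁻¹ = [[−1, 1], [3, −2]], and M = P·diag(−1, 2)·P⁻¹.
Then M³ = P·diag(−1, 8)·P⁻¹ = [[−2, 8], [−3, 8]] · [[−1, 1], [3, −2]] = [[26, −18], [27, −19]].

[[26, −18], [27, −19]]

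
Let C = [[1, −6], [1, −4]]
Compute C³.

tr C = −3 and det C = 2, so the characteristic polynomial is λ² − (−3)λ + (2) with roots −2 and −1.
Eigenvectors give P = [[−2, 3], [−1, 1]] with P⁻¹ = [[1, −3], [1, −2]], and C = P·diag(−2, −1)·P⁻¹.
Then C³ = P·diag(−8, −1)·P⁻¹ = [[16, −3], [8, −1]] · [[1, −3], [1, −2]] = [[13, −42], [7, −22]].

[[13, −42], [7, −22]]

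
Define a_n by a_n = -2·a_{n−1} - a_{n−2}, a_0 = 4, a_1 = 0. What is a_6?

With companion matrix B = [[-2, -1], [1, 0]], [a_n, a_{n−1}]ᵀ = B·[a_{n−1}, a_{n−2}]ᵀ, so [a_6, a_5]ᵀ = B⁵·[a_1, a_0]ᵀ.
B⁵ = [[-6, -5], [5, 4]], giving [a_6, a_5]ᵀ = [[-20], [16]].

-20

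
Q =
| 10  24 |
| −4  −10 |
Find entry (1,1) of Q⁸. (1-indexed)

256

tr Q = 0 and det Q = −4, so the characteristic polynomial is λ² − (0)λ + (−4) with roots −2 and 2.
Eigenvectors give P = [[−2, 3], [1, −1]] with P⁻¹ = [[1, 3], [1, 2]], and Q = P·diag(−2, 2)·P⁻¹.
Then Q⁸ = P·diag(256, 256)·P⁻¹ = [[−512, 768], [256, −256]] · [[1, 3], [1, 2]] = [[256, 0], [0, 256]].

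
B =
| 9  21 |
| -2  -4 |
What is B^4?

tr B = 5 and det B = 6, so the characteristic polynomial is λ² − (5)λ + (6) with roots 3 and 2.
Eigenvectors give P = [[7, -3], [-2, 1]] with P⁻¹ = [[1, 3], [2, 7]], and B = P·diag(3, 2)·P⁻¹.
Then B^4 = P·diag(81, 16)·P⁻¹ = [[567, -48], [-162, 16]] · [[1, 3], [2, 7]] = [[471, 1365], [-130, -374]].

[[471, 1365], [-130, -374]]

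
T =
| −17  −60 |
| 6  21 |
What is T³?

[[−233, −780], [78, 261]]

tr T = 4 and det T = 3, so the characteristic polynomial is λ² − (4)λ + (3) with roots 1 and 3.
Eigenvectors give P = [[−10, −3], [3, 1]] with P⁻¹ = [[−1, −3], [3, 10]], and T = P·diag(1, 3)·P⁻¹.
Then T³ = P·diag(1, 27)·P⁻¹ = [[−10, −81], [3, 27]] · [[−1, −3], [3, 10]] = [[−233, −780], [78, 261]].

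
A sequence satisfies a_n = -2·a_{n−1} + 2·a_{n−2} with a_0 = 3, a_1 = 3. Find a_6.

-96

With companion matrix Q = [[-2, 2], [1, 0]], [a_n, a_{n−1}]ᵀ = Q·[a_{n−1}, a_{n−2}]ᵀ, so [a_6, a_5]ᵀ = Q^5·[a_1, a_0]ᵀ.
Q^5 = [[-120, 88], [44, -32]], giving [a_6, a_5]ᵀ = [[-96], [36]].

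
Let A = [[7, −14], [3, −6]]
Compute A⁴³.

A² = A (a projection; rank 1, trace 1), so A⁴³ = A.

[[7, −14], [3, −6]]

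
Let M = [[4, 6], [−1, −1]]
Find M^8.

tr M = 3 and det M = 2, so the characteristic polynomial is λ² − (3)λ + (2) with roots 1 and 2.
Eigenvectors give P = [[−2, −3], [1, 1]] with P⁻¹ = [[1, 3], [−1, −2]], and M = P·diag(1, 2)·P⁻¹.
Then M^8 = P·diag(1, 256)·P⁻¹ = [[−2, −768], [1, 256]] · [[1, 3], [−1, −2]] = [[766, 1530], [−255, −509]].

[[766, 1530], [−255, −509]]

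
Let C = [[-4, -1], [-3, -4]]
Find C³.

C² = [[19, 8], [24, 19]]
C³ = [[-100, -51], [-153, -100]]

[[-100, -51], [-153, -100]]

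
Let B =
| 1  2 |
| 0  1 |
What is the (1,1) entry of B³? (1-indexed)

1

B = I + N where N = [[0, 2], [0, 0]] is strictly upper-triangular, so N² = 0.
(I + N)³ = I + 3·N = [[1, 6], [0, 1]].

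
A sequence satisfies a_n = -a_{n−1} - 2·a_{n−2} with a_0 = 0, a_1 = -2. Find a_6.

With companion matrix T = [[-1, -2], [1, 0]], [a_n, a_{n−1}]ᵀ = T·[a_{n−1}, a_{n−2}]ᵀ, so [a_6, a_5]ᵀ = T^5·[a_1, a_0]ᵀ.
T^5 = [[-5, 2], [-1, -6]], giving [a_6, a_5]ᵀ = [[10], [2]].

10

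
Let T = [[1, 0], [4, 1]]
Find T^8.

T = I + N where N = [[0, 0], [4, 0]] is strictly lower-triangular, so N^2 = 0.
(I + N)^8 = I + 8·N = [[1, 0], [32, 1]].

[[1, 0], [32, 1]]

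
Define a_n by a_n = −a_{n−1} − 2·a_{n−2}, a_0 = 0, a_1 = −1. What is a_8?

−3

With companion matrix T = [[−1, −2], [1, 0]], [a_n, a_{n−1}]ᵀ = T·[a_{n−1}, a_{n−2}]ᵀ, so [a_8, a_7]ᵀ = T⁷·[a_1, a_0]ᵀ.
T⁷ = [[3, −14], [7, 10]], giving [a_8, a_7]ᵀ = [[−3], [−7]].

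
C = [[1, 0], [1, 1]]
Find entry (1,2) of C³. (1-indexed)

0

C = I + N where N = [[0, 0], [1, 0]] is strictly lower-triangular, so N² = 0.
(I + N)³ = I + 3·N = [[1, 0], [3, 1]].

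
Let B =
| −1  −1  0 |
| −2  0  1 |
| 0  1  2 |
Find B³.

B² = [[3, 1, −1], [2, 3, 2], [−2, 2, 5]]
B³ = [[−5, −4, −1], [−8, 0, 7], [−2, 7, 12]]

[[−5, −4, −1], [−8, 0, 7], [−2, 7, 12]]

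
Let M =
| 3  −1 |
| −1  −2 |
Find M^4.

[[101, −15], [−15, 26]]

M^2 = [[10, −1], [−1, 5]]
M^3 = [[31, −8], [−8, −9]]
M^4 = [[101, −15], [−15, 26]]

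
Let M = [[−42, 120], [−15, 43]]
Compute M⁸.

[[−50184, 151320], [−18915, 57001]]

tr M = 1 and det M = −6, so the characteristic polynomial is λ² − (1)λ + (−6) with roots 3 and −2.
Eigenvectors give P = [[−8, 3], [−3, 1]] with P⁻¹ = [[1, −3], [3, −8]], and M = P·diag(3, −2)·P⁻¹.
Then M⁸ = P·diag(6561, 256)·P⁻¹ = [[−52488, 768], [−19683, 256]] · [[1, −3], [3, −8]] = [[−50184, 151320], [−18915, 57001]].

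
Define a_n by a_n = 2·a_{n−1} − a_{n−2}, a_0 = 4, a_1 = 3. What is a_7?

−3

With companion matrix A = [[2, −1], [1, 0]], [a_n, a_{n−1}]ᵀ = A·[a_{n−1}, a_{n−2}]ᵀ, so [a_7, a_6]ᵀ = A⁶·[a_1, a_0]ᵀ.
A⁶ = [[7, −6], [6, −5]], giving [a_7, a_6]ᵀ = [[−3], [−2]].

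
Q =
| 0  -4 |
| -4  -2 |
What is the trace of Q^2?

36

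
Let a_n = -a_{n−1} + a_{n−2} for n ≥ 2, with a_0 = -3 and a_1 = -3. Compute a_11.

With companion matrix C = [[-1, 1], [1, 0]], [a_n, a_{n−1}]ᵀ = C·[a_{n−1}, a_{n−2}]ᵀ, so [a_11, a_10]ᵀ = C¹⁰·[a_1, a_0]ᵀ.
C¹⁰ = [[89, -55], [-55, 34]], giving [a_11, a_10]ᵀ = [[-102], [63]].

-102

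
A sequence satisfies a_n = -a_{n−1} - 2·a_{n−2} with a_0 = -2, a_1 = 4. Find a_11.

136

With companion matrix M = [[-1, -2], [1, 0]], [a_n, a_{n−1}]ᵀ = M·[a_{n−1}, a_{n−2}]ᵀ, so [a_11, a_10]ᵀ = M^10·[a_1, a_0]ᵀ.
M^10 = [[23, -22], [11, 34]], giving [a_11, a_10]ᵀ = [[136], [-24]].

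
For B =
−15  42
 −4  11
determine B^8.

tr B = −4 and det B = 3, so the characteristic polynomial is λ² − (−4)λ + (3) with roots −1 and −3.
Eigenvectors give P = [[3, −7], [1, −2]] with P⁻¹ = [[−2, 7], [−1, 3]], and B = P·diag(−1, −3)·P⁻¹.
Then B^8 = P·diag(1, 6561)·P⁻¹ = [[3, −45927], [1, −13122]] · [[−2, 7], [−1, 3]] = [[45921, −137760], [13120, −39359]].

[[45921, −137760], [13120, −39359]]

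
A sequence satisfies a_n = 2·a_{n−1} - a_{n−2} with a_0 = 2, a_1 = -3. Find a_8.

With companion matrix Q = [[2, -1], [1, 0]], [a_n, a_{n−1}]ᵀ = Q·[a_{n−1}, a_{n−2}]ᵀ, so [a_8, a_7]ᵀ = Q^7·[a_1, a_0]ᵀ.
Q^7 = [[8, -7], [7, -6]], giving [a_8, a_7]ᵀ = [[-38], [-33]].

-38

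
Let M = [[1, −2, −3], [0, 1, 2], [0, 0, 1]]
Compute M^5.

[[1, −10, −55], [0, 1, 10], [0, 0, 1]]

M = I + N where N = [[0, −2, −3], [0, 0, 2], [0, 0, 0]] is strictly upper-triangular, so N^3 = 0.
(I + N)^5 = I + 5·N + 10·N^2 = [[1, −10, −55], [0, 1, 10], [0, 0, 1]].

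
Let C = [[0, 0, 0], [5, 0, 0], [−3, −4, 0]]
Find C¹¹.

C is strictly triangular, hence nilpotent: C³ = 0, so C¹¹ = 0.

[[0, 0, 0], [0, 0, 0], [0, 0, 0]]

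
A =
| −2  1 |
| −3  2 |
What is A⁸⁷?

A² = I (check: tr A = 0 and det A = −1), so A⁸⁷ = A since 87 is odd.

[[−2, 1], [−3, 2]]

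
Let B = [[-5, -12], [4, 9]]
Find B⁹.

tr B = 4 and det B = 3, so the characteristic polynomial is λ² − (4)λ + (3) with roots 3 and 1.
Eigenvectors give P = [[-3, -2], [2, 1]] with P⁻¹ = [[1, 2], [-2, -3]], and B = P·diag(3, 1)·P⁻¹.
Then B⁹ = P·diag(19683, 1)·P⁻¹ = [[-59049, -2], [39366, 1]] · [[1, 2], [-2, -3]] = [[-59045, -118092], [39364, 78729]].

[[-59045, -118092], [39364, 78729]]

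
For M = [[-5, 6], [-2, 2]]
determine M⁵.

[[-125, 186], [-62, 92]]

tr M = -3 and det M = 2, so the characteristic polynomial is λ² − (-3)λ + (2) with roots -2 and -1.
Eigenvectors give P = [[2, -3], [1, -2]] with P⁻¹ = [[2, -3], [1, -2]], and M = P·diag(-2, -1)·P⁻¹.
Then M⁵ = P·diag(-32, -1)·P⁻¹ = [[-64, 3], [-32, 2]] · [[2, -3], [1, -2]] = [[-125, 186], [-62, 92]].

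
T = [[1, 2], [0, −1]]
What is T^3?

T² = I (check: tr T = 0 and det T = −1), so T^3 = T since 3 is odd.

[[1, 2], [0, −1]]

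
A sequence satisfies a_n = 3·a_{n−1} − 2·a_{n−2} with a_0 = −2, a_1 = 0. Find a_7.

252

With companion matrix C = [[3, −2], [1, 0]], [a_n, a_{n−1}]ᵀ = C·[a_{n−1}, a_{n−2}]ᵀ, so [a_7, a_6]ᵀ = C⁶·[a_1, a_0]ᵀ.
C⁶ = [[127, −126], [63, −62]], giving [a_7, a_6]ᵀ = [[252], [124]].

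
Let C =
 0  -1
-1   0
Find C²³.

C² = I (check: tr C = 0 and det C = -1), so C²³ = C since 23 is odd.

[[0, -1], [-1, 0]]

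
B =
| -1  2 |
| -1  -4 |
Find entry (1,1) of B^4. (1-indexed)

tr B = -5 and det B = 6, so the characteristic polynomial is λ² − (-5)λ + (6) with roots -3 and -2.
Eigenvectors give P = [[-1, 2], [1, -1]] with P⁻¹ = [[1, 2], [1, 1]], and B = P·diag(-3, -2)·P⁻¹.
Then B^4 = P·diag(81, 16)·P⁻¹ = [[-81, 32], [81, -16]] · [[1, 2], [1, 1]] = [[-49, -130], [65, 146]].

-49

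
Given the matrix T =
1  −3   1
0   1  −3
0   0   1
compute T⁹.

T = I + N where N = [[0, −3, 1], [0, 0, −3], [0, 0, 0]] is strictly upper-triangular, so N³ = 0.
(I + N)⁹ = I + 9·N + 36·N² = [[1, −27, 333], [0, 1, −27], [0, 0, 1]].

[[1, −27, 333], [0, 1, −27], [0, 0, 1]]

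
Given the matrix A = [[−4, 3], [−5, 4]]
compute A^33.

[[−4, 3], [−5, 4]]

A² = I (check: tr A = 0 and det A = −1), so A^33 = A since 33 is odd.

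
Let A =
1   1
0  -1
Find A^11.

A² = I (check: tr A = 0 and det A = -1), so A^11 = A since 11 is odd.

[[1, 1], [0, -1]]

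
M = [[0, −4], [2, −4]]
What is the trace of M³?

M² = [[−8, 16], [−8, 8]]
M³ = [[32, −32], [16, 0]]

32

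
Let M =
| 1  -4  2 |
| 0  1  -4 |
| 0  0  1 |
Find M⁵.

M = I + N where N = [[0, -4, 2], [0, 0, -4], [0, 0, 0]] is strictly upper-triangular, so N³ = 0.
(I + N)⁵ = I + 5·N + 10·N² = [[1, -20, 170], [0, 1, -20], [0, 0, 1]].

[[1, -20, 170], [0, 1, -20], [0, 0, 1]]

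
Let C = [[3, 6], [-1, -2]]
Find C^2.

[[3, 6], [-1, -2]]

C² = C (a projection; rank 1, trace 1), so C^2 = C.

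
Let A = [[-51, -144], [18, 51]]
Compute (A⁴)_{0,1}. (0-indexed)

tr A = 0 and det A = -9, so the characteristic polynomial is λ² − (0)λ + (-9) with roots 3 and -3.
Eigenvectors give P = [[-8, -3], [3, 1]] with P⁻¹ = [[1, 3], [-3, -8]], and A = P·diag(3, -3)·P⁻¹.
Then A⁴ = P·diag(81, 81)·P⁻¹ = [[-648, -243], [243, 81]] · [[1, 3], [-3, -8]] = [[81, 0], [0, 81]].

0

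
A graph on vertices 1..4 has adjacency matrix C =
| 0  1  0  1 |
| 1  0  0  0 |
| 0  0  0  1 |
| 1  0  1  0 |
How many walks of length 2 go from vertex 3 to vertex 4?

The number of length-2 walks from vertex 3 to vertex 4 is entry (3,4) of C², where C is the adjacency matrix.
C² = [[2, 0, 1, 0], [0, 1, 0, 1], [1, 0, 1, 0], [0, 1, 0, 2]]

0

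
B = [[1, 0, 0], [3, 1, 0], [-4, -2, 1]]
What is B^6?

B = I + N where N = [[0, 0, 0], [3, 0, 0], [-4, -2, 0]] is strictly lower-triangular, so N^3 = 0.
(I + N)^6 = I + 6·N + 15·N^2 = [[1, 0, 0], [18, 1, 0], [-114, -12, 1]].

[[1, 0, 0], [18, 1, 0], [-114, -12, 1]]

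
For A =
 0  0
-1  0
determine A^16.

A is strictly triangular, hence nilpotent: A^2 = 0, so A^16 = 0.

[[0, 0], [0, 0]]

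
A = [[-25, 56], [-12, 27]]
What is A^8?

[[-39359, 91840], [-19680, 45921]]

tr A = 2 and det A = -3, so the characteristic polynomial is λ² − (2)λ + (-3) with roots 3 and -1.
Eigenvectors give P = [[2, 7], [1, 3]] with P⁻¹ = [[-3, 7], [1, -2]], and A = P·diag(3, -1)·P⁻¹.
Then A^8 = P·diag(6561, 1)·P⁻¹ = [[13122, 7], [6561, 3]] · [[-3, 7], [1, -2]] = [[-39359, 91840], [-19680, 45921]].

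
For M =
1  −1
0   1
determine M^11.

M = I + N where N = [[0, −1], [0, 0]] is strictly upper-triangular, so N^2 = 0.
(I + N)^11 = I + 11·N = [[1, −11], [0, 1]].

[[1, −11], [0, 1]]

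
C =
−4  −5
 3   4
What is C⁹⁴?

C² = I (check: tr C = 0 and det C = −1), so C⁹⁴ = I since 94 is even.

[[1, 0], [0, 1]]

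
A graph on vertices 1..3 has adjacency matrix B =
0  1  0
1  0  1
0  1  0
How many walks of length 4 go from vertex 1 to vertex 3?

The number of length-4 walks from vertex 1 to vertex 3 is entry (1,3) of B⁴, where B is the adjacency matrix.
B² = [[1, 0, 1], [0, 2, 0], [1, 0, 1]]
B³ = [[0, 2, 0], [2, 0, 2], [0, 2, 0]]
B⁴ = [[2, 0, 2], [0, 4, 0], [2, 0, 2]]

2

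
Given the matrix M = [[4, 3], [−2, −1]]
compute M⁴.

tr M = 3 and det M = 2, so the characteristic polynomial is λ² − (3)λ + (2) with roots 1 and 2.
Eigenvectors give P = [[−1, 3], [1, −2]] with P⁻¹ = [[2, 3], [1, 1]], and M = P·diag(1, 2)·P⁻¹.
Then M⁴ = P·diag(1, 16)·P⁻¹ = [[−1, 48], [1, −32]] · [[2, 3], [1, 1]] = [[46, 45], [−30, −29]].

[[46, 45], [−30, −29]]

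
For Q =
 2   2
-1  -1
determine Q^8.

Q² = Q (a projection; rank 1, trace 1), so Q^8 = Q.

[[2, 2], [-1, -1]]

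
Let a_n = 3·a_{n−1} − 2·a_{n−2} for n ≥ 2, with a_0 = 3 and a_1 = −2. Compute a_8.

−1272

With companion matrix M = [[3, −2], [1, 0]], [a_n, a_{n−1}]ᵀ = M·[a_{n−1}, a_{n−2}]ᵀ, so [a_8, a_7]ᵀ = M⁷·[a_1, a_0]ᵀ.
M⁷ = [[255, −254], [127, −126]], giving [a_8, a_7]ᵀ = [[−1272], [−632]].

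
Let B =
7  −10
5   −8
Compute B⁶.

tr B = −1 and det B = −6, so the characteristic polynomial is λ² − (−1)λ + (−6) with roots −3 and 2.
Eigenvectors give P = [[−1, −2], [−1, −1]] with P⁻¹ = [[1, −2], [−1, 1]], and B = P·diag(−3, 2)·P⁻¹.
Then B⁶ = P·diag(729, 64)·P⁻¹ = [[−729, −128], [−729, −64]] · [[1, −2], [−1, 1]] = [[−601, 1330], [−665, 1394]].

[[−601, 1330], [−665, 1394]]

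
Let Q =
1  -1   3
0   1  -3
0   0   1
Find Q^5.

Q = I + N where N = [[0, -1, 3], [0, 0, -3], [0, 0, 0]] is strictly upper-triangular, so N^3 = 0.
(I + N)^5 = I + 5·N + 10·N^2 = [[1, -5, 45], [0, 1, -15], [0, 0, 1]].

[[1, -5, 45], [0, 1, -15], [0, 0, 1]]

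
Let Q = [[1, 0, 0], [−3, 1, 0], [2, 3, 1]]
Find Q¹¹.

[[1, 0, 0], [−33, 1, 0], [−473, 33, 1]]

Q = I + N where N = [[0, 0, 0], [−3, 0, 0], [2, 3, 0]] is strictly lower-triangular, so N³ = 0.
(I + N)¹¹ = I + 11·N + 55·N² = [[1, 0, 0], [−33, 1, 0], [−473, 33, 1]].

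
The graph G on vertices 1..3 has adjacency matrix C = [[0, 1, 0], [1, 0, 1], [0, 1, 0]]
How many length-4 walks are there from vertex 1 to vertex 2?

0

The number of length-4 walks from vertex 1 to vertex 2 is entry (1,2) of C⁴, where C is the adjacency matrix.
C² = [[1, 0, 1], [0, 2, 0], [1, 0, 1]]
C³ = [[0, 2, 0], [2, 0, 2], [0, 2, 0]]
C⁴ = [[2, 0, 2], [0, 4, 0], [2, 0, 2]]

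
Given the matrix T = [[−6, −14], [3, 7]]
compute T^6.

[[−6, −14], [3, 7]]

T² = T (a projection; rank 1, trace 1), so T^6 = T.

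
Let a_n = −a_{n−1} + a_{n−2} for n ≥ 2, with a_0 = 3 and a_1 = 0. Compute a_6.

15

With companion matrix Q = [[−1, 1], [1, 0]], [a_n, a_{n−1}]ᵀ = Q·[a_{n−1}, a_{n−2}]ᵀ, so [a_6, a_5]ᵀ = Q^5·[a_1, a_0]ᵀ.
Q^5 = [[−8, 5], [5, −3]], giving [a_6, a_5]ᵀ = [[15], [−9]].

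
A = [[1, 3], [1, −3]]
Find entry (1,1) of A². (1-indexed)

4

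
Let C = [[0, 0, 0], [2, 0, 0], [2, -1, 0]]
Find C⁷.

C is strictly triangular, hence nilpotent: C³ = 0, so C⁷ = 0.

[[0, 0, 0], [0, 0, 0], [0, 0, 0]]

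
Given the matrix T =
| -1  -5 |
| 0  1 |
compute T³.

T² = I (check: tr T = 0 and det T = -1), so T³ = T since 3 is odd.

[[-1, -5], [0, 1]]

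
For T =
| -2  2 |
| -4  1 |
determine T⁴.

[[8, 22], [-44, 41]]

T² = [[-4, -2], [4, -7]]
T³ = [[16, -10], [20, 1]]
T⁴ = [[8, 22], [-44, 41]]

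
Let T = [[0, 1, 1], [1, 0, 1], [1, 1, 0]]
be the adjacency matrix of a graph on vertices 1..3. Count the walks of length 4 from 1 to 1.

6

The number of length-4 walks from vertex 1 to vertex 1 is entry (1,1) of T⁴, where T is the adjacency matrix.
T² = [[2, 1, 1], [1, 2, 1], [1, 1, 2]]
T³ = [[2, 3, 3], [3, 2, 3], [3, 3, 2]]
T⁴ = [[6, 5, 5], [5, 6, 5], [5, 5, 6]]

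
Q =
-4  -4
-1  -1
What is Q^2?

[[20, 20], [5, 5]]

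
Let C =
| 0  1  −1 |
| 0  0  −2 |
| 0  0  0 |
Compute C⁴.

C is strictly triangular, hence nilpotent: C³ = 0, so C⁴ = 0.

[[0, 0, 0], [0, 0, 0], [0, 0, 0]]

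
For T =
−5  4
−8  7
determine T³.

[[−29, 28], [−56, 55]]

tr T = 2 and det T = −3, so the characteristic polynomial is λ² − (2)λ + (−3) with roots −1 and 3.
Eigenvectors give P = [[1, −1], [1, −2]] with P⁻¹ = [[2, −1], [1, −1]], and T = P·diag(−1, 3)·P⁻¹.
Then T³ = P·diag(−1, 27)·P⁻¹ = [[−1, −27], [−1, −54]] · [[2, −1], [1, −1]] = [[−29, 28], [−56, 55]].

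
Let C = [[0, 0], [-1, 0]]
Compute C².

C is strictly triangular, hence nilpotent: C² = 0, so C² = 0.

[[0, 0], [0, 0]]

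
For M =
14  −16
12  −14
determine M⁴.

[[16, 0], [0, 16]]

tr M = 0 and det M = −4, so the characteristic polynomial is λ² − (0)λ + (−4) with roots −2 and 2.
Eigenvectors give P = [[−1, 4], [−1, 3]] with P⁻¹ = [[3, −4], [1, −1]], and M = P·diag(−2, 2)·P⁻¹.
Then M⁴ = P·diag(16, 16)·P⁻¹ = [[−16, 64], [−16, 48]] · [[3, −4], [1, −1]] = [[16, 0], [0, 16]].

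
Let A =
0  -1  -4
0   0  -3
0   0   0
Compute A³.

[[0, 0, 0], [0, 0, 0], [0, 0, 0]]

A is strictly triangular, hence nilpotent: A³ = 0, so A³ = 0.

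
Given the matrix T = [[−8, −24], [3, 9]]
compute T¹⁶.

T² = T (a projection; rank 1, trace 1), so T¹⁶ = T.

[[−8, −24], [3, 9]]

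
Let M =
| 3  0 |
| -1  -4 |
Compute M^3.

[[27, 0], [-13, -64]]

M^2 = [[9, 0], [1, 16]]
M^3 = [[27, 0], [-13, -64]]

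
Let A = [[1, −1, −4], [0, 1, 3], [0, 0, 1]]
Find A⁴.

[[1, −4, −34], [0, 1, 12], [0, 0, 1]]

A = I + N where N = [[0, −1, −4], [0, 0, 3], [0, 0, 0]] is strictly upper-triangular, so N³ = 0.
(I + N)⁴ = I + 4·N + 6·N² = [[1, −4, −34], [0, 1, 12], [0, 0, 1]].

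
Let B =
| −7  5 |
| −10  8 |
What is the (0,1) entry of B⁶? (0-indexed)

665

tr B = 1 and det B = −6, so the characteristic polynomial is λ² − (1)λ + (−6) with roots −2 and 3.
Eigenvectors give P = [[1, −1], [1, −2]] with P⁻¹ = [[2, −1], [1, −1]], and B = P·diag(−2, 3)·P⁻¹.
Then B⁶ = P·diag(64, 729)·P⁻¹ = [[64, −729], [64, −1458]] · [[2, −1], [1, −1]] = [[−601, 665], [−1330, 1394]].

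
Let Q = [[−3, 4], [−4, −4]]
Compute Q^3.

[[133, 84], [−84, 112]]

Q^2 = [[−7, −28], [28, 0]]
Q^3 = [[133, 84], [−84, 112]]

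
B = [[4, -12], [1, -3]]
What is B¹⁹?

[[4, -12], [1, -3]]

B² = B (a projection; rank 1, trace 1), so B¹⁹ = B.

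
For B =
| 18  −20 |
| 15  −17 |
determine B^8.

tr B = 1 and det B = −6, so the characteristic polynomial is λ² − (1)λ + (−6) with roots 3 and −2.
Eigenvectors give P = [[−4, 1], [−3, 1]] with P⁻¹ = [[−1, 1], [−3, 4]], and B = P·diag(3, −2)·P⁻¹.
Then B^8 = P·diag(6561, 256)·P⁻¹ = [[−26244, 256], [−19683, 256]] · [[−1, 1], [−3, 4]] = [[25476, −25220], [18915, −18659]].

[[25476, −25220], [18915, −18659]]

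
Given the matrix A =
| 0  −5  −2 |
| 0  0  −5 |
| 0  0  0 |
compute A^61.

A is strictly triangular, hence nilpotent: A^3 = 0, so A^61 = 0.

[[0, 0, 0], [0, 0, 0], [0, 0, 0]]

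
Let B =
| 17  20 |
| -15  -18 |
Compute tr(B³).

-19

tr B = -1 and det B = -6, so the characteristic polynomial is λ² − (-1)λ + (-6) with roots -3 and 2.
Eigenvectors give P = [[-1, 4], [1, -3]] with P⁻¹ = [[3, 4], [1, 1]], and B = P·diag(-3, 2)·P⁻¹.
Then B³ = P·diag(-27, 8)·P⁻¹ = [[27, 32], [-27, -24]] · [[3, 4], [1, 1]] = [[113, 140], [-105, -132]].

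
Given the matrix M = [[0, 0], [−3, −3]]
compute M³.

[[0, 0], [−27, −27]]

M² = [[0, 0], [9, 9]]
M³ = [[0, 0], [−27, −27]]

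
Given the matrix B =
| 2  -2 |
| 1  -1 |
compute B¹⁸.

[[2, -2], [1, -1]]

B² = B (a projection; rank 1, trace 1), so B¹⁸ = B.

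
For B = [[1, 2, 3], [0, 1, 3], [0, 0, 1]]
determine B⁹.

[[1, 18, 243], [0, 1, 27], [0, 0, 1]]

B = I + N where N = [[0, 2, 3], [0, 0, 3], [0, 0, 0]] is strictly upper-triangular, so N³ = 0.
(I + N)⁹ = I + 9·N + 36·N² = [[1, 18, 243], [0, 1, 27], [0, 0, 1]].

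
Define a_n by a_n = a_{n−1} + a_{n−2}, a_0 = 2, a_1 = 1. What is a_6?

18

With companion matrix B = [[1, 1], [1, 0]], [a_n, a_{n−1}]ᵀ = B·[a_{n−1}, a_{n−2}]ᵀ, so [a_6, a_5]ᵀ = B⁵·[a_1, a_0]ᵀ.
B⁵ = [[8, 5], [5, 3]], giving [a_6, a_5]ᵀ = [[18], [11]].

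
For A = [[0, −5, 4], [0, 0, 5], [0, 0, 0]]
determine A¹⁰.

[[0, 0, 0], [0, 0, 0], [0, 0, 0]]

A is strictly triangular, hence nilpotent: A³ = 0, so A¹⁰ = 0.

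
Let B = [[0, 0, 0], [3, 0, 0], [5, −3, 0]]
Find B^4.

B is strictly triangular, hence nilpotent: B^3 = 0, so B^4 = 0.

[[0, 0, 0], [0, 0, 0], [0, 0, 0]]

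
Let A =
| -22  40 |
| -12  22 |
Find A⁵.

tr A = 0 and det A = -4, so the characteristic polynomial is λ² − (0)λ + (-4) with roots -2 and 2.
Eigenvectors give P = [[-2, 5], [-1, 3]] with P⁻¹ = [[-3, 5], [-1, 2]], and A = P·diag(-2, 2)·P⁻¹.
Then A⁵ = P·diag(-32, 32)·P⁻¹ = [[64, 160], [32, 96]] · [[-3, 5], [-1, 2]] = [[-352, 640], [-192, 352]].

[[-352, 640], [-192, 352]]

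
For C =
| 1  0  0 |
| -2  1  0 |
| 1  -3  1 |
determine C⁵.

C = I + N where N = [[0, 0, 0], [-2, 0, 0], [1, -3, 0]] is strictly lower-triangular, so N³ = 0.
(I + N)⁵ = I + 5·N + 10·N² = [[1, 0, 0], [-10, 1, 0], [65, -15, 1]].

[[1, 0, 0], [-10, 1, 0], [65, -15, 1]]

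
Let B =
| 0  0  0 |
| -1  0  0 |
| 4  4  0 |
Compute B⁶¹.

[[0, 0, 0], [0, 0, 0], [0, 0, 0]]

B is strictly triangular, hence nilpotent: B³ = 0, so B⁶¹ = 0.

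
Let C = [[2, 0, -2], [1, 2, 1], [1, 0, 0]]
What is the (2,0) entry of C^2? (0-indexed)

2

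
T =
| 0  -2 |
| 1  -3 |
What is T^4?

tr T = -3 and det T = 2, so the characteristic polynomial is λ² − (-3)λ + (2) with roots -1 and -2.
Eigenvectors give P = [[2, -1], [1, -1]] with P⁻¹ = [[1, -1], [1, -2]], and T = P·diag(-1, -2)·P⁻¹.
Then T^4 = P·diag(1, 16)·P⁻¹ = [[2, -16], [1, -16]] · [[1, -1], [1, -2]] = [[-14, 30], [-15, 31]].

[[-14, 30], [-15, 31]]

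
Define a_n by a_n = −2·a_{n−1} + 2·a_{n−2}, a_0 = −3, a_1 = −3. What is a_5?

With companion matrix Q = [[−2, 2], [1, 0]], [a_n, a_{n−1}]ᵀ = Q·[a_{n−1}, a_{n−2}]ᵀ, so [a_5, a_4]ᵀ = Q⁴·[a_1, a_0]ᵀ.
Q⁴ = [[44, −32], [−16, 12]], giving [a_5, a_4]ᵀ = [[−36], [12]].

−36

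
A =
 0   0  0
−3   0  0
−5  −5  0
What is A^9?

A is strictly triangular, hence nilpotent: A^3 = 0, so A^9 = 0.

[[0, 0, 0], [0, 0, 0], [0, 0, 0]]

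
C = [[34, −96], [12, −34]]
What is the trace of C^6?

128

tr C = 0 and det C = −4, so the characteristic polynomial is λ² − (0)λ + (−4) with roots −2 and 2.
Eigenvectors give P = [[−8, 3], [−3, 1]] with P⁻¹ = [[1, −3], [3, −8]], and C = P·diag(−2, 2)·P⁻¹.
Then C^6 = P·diag(64, 64)·P⁻¹ = [[−512, 192], [−192, 64]] · [[1, −3], [3, −8]] = [[64, 0], [0, 64]].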